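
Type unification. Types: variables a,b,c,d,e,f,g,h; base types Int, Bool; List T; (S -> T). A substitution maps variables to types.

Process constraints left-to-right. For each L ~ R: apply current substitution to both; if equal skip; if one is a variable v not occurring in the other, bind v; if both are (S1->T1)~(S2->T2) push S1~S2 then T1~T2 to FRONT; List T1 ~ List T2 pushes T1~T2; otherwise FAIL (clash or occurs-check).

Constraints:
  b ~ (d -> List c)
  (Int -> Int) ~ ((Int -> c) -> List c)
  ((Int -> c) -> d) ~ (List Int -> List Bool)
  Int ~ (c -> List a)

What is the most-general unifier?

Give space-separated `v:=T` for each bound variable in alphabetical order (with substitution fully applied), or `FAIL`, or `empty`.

Answer: FAIL

Derivation:
step 1: unify b ~ (d -> List c)  [subst: {-} | 3 pending]
  bind b := (d -> List c)
step 2: unify (Int -> Int) ~ ((Int -> c) -> List c)  [subst: {b:=(d -> List c)} | 2 pending]
  -> decompose arrow: push Int~(Int -> c), Int~List c
step 3: unify Int ~ (Int -> c)  [subst: {b:=(d -> List c)} | 3 pending]
  clash: Int vs (Int -> c)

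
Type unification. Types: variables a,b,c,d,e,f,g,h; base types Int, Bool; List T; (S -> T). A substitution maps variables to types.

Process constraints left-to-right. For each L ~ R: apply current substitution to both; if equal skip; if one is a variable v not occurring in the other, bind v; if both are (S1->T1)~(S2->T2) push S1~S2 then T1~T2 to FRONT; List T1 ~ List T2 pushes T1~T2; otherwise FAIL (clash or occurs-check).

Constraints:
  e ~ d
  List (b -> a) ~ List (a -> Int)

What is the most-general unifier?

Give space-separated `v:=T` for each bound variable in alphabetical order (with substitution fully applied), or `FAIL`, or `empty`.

Answer: a:=Int b:=Int e:=d

Derivation:
step 1: unify e ~ d  [subst: {-} | 1 pending]
  bind e := d
step 2: unify List (b -> a) ~ List (a -> Int)  [subst: {e:=d} | 0 pending]
  -> decompose List: push (b -> a)~(a -> Int)
step 3: unify (b -> a) ~ (a -> Int)  [subst: {e:=d} | 0 pending]
  -> decompose arrow: push b~a, a~Int
step 4: unify b ~ a  [subst: {e:=d} | 1 pending]
  bind b := a
step 5: unify a ~ Int  [subst: {e:=d, b:=a} | 0 pending]
  bind a := Int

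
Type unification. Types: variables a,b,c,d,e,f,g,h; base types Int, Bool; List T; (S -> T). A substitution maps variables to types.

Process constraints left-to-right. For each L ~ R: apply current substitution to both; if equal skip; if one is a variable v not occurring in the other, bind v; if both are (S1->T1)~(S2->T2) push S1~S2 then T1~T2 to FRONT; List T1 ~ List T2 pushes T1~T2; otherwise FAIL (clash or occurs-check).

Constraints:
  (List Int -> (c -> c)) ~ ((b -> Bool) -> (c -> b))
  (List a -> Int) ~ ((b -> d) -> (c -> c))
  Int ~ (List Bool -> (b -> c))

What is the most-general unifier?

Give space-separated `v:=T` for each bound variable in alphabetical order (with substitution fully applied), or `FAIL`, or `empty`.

step 1: unify (List Int -> (c -> c)) ~ ((b -> Bool) -> (c -> b))  [subst: {-} | 2 pending]
  -> decompose arrow: push List Int~(b -> Bool), (c -> c)~(c -> b)
step 2: unify List Int ~ (b -> Bool)  [subst: {-} | 3 pending]
  clash: List Int vs (b -> Bool)

Answer: FAIL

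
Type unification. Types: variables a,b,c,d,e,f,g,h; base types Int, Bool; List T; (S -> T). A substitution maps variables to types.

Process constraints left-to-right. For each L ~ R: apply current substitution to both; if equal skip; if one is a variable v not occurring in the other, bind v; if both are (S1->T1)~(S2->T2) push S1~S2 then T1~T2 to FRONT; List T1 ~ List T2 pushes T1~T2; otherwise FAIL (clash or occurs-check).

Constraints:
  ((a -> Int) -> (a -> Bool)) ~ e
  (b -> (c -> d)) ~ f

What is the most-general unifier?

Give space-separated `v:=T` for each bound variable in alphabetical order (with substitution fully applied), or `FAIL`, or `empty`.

step 1: unify ((a -> Int) -> (a -> Bool)) ~ e  [subst: {-} | 1 pending]
  bind e := ((a -> Int) -> (a -> Bool))
step 2: unify (b -> (c -> d)) ~ f  [subst: {e:=((a -> Int) -> (a -> Bool))} | 0 pending]
  bind f := (b -> (c -> d))

Answer: e:=((a -> Int) -> (a -> Bool)) f:=(b -> (c -> d))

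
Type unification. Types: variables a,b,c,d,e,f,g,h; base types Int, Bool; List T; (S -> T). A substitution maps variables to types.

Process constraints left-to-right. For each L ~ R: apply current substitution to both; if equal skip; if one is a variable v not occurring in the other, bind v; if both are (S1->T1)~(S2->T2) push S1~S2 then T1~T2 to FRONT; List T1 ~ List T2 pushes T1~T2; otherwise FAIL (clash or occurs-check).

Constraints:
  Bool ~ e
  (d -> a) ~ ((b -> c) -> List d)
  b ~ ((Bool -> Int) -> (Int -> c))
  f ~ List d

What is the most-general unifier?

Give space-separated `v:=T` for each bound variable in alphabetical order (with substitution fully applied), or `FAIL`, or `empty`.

Answer: a:=List (((Bool -> Int) -> (Int -> c)) -> c) b:=((Bool -> Int) -> (Int -> c)) d:=(((Bool -> Int) -> (Int -> c)) -> c) e:=Bool f:=List (((Bool -> Int) -> (Int -> c)) -> c)

Derivation:
step 1: unify Bool ~ e  [subst: {-} | 3 pending]
  bind e := Bool
step 2: unify (d -> a) ~ ((b -> c) -> List d)  [subst: {e:=Bool} | 2 pending]
  -> decompose arrow: push d~(b -> c), a~List d
step 3: unify d ~ (b -> c)  [subst: {e:=Bool} | 3 pending]
  bind d := (b -> c)
step 4: unify a ~ List (b -> c)  [subst: {e:=Bool, d:=(b -> c)} | 2 pending]
  bind a := List (b -> c)
step 5: unify b ~ ((Bool -> Int) -> (Int -> c))  [subst: {e:=Bool, d:=(b -> c), a:=List (b -> c)} | 1 pending]
  bind b := ((Bool -> Int) -> (Int -> c))
step 6: unify f ~ List (((Bool -> Int) -> (Int -> c)) -> c)  [subst: {e:=Bool, d:=(b -> c), a:=List (b -> c), b:=((Bool -> Int) -> (Int -> c))} | 0 pending]
  bind f := List (((Bool -> Int) -> (Int -> c)) -> c)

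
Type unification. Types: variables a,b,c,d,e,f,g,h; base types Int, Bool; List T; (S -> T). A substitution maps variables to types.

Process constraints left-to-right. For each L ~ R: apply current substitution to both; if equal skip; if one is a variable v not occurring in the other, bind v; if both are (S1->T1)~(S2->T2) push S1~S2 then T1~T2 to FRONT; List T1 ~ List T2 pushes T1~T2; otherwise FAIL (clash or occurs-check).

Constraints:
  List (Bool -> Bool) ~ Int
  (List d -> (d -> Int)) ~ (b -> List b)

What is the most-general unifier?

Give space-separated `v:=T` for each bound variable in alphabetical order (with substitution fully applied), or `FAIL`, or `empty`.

step 1: unify List (Bool -> Bool) ~ Int  [subst: {-} | 1 pending]
  clash: List (Bool -> Bool) vs Int

Answer: FAIL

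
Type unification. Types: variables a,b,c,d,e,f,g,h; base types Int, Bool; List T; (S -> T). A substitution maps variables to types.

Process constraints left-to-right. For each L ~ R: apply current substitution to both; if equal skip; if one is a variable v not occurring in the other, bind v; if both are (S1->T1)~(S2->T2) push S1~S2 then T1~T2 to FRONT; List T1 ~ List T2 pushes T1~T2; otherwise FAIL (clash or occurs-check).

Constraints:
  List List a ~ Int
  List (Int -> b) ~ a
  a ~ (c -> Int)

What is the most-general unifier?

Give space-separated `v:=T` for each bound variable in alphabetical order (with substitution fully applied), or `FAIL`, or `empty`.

step 1: unify List List a ~ Int  [subst: {-} | 2 pending]
  clash: List List a vs Int

Answer: FAIL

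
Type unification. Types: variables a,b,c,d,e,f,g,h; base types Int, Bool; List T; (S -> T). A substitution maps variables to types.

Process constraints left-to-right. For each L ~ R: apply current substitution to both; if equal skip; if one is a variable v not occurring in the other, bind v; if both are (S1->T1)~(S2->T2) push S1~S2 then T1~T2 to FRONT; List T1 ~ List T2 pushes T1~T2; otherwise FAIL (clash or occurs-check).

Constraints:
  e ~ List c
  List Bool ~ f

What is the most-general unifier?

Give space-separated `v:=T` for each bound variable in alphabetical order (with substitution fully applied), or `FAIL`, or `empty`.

Answer: e:=List c f:=List Bool

Derivation:
step 1: unify e ~ List c  [subst: {-} | 1 pending]
  bind e := List c
step 2: unify List Bool ~ f  [subst: {e:=List c} | 0 pending]
  bind f := List Bool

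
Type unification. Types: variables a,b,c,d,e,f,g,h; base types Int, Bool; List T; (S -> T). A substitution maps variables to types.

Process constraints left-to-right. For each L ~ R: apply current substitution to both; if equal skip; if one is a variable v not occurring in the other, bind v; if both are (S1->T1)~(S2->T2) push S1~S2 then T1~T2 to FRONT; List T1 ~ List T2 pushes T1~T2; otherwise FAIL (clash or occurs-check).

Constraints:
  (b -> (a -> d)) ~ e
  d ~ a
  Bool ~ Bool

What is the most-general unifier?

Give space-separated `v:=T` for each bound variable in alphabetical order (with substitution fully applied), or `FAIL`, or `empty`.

step 1: unify (b -> (a -> d)) ~ e  [subst: {-} | 2 pending]
  bind e := (b -> (a -> d))
step 2: unify d ~ a  [subst: {e:=(b -> (a -> d))} | 1 pending]
  bind d := a
step 3: unify Bool ~ Bool  [subst: {e:=(b -> (a -> d)), d:=a} | 0 pending]
  -> identical, skip

Answer: d:=a e:=(b -> (a -> a))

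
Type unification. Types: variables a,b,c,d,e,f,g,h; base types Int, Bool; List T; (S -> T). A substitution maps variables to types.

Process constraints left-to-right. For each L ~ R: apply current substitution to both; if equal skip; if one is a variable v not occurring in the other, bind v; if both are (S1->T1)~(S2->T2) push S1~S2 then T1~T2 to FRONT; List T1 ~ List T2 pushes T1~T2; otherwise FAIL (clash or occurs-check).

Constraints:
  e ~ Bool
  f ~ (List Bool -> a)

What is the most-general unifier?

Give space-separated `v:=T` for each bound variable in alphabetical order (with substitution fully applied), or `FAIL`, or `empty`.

Answer: e:=Bool f:=(List Bool -> a)

Derivation:
step 1: unify e ~ Bool  [subst: {-} | 1 pending]
  bind e := Bool
step 2: unify f ~ (List Bool -> a)  [subst: {e:=Bool} | 0 pending]
  bind f := (List Bool -> a)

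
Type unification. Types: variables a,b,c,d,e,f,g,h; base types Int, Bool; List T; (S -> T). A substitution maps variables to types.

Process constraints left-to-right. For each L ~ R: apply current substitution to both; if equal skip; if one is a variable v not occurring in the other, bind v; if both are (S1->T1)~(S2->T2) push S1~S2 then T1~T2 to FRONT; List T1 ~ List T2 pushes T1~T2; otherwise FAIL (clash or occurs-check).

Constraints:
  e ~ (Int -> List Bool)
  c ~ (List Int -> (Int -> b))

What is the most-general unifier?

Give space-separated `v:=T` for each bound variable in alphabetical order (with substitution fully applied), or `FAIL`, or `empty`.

step 1: unify e ~ (Int -> List Bool)  [subst: {-} | 1 pending]
  bind e := (Int -> List Bool)
step 2: unify c ~ (List Int -> (Int -> b))  [subst: {e:=(Int -> List Bool)} | 0 pending]
  bind c := (List Int -> (Int -> b))

Answer: c:=(List Int -> (Int -> b)) e:=(Int -> List Bool)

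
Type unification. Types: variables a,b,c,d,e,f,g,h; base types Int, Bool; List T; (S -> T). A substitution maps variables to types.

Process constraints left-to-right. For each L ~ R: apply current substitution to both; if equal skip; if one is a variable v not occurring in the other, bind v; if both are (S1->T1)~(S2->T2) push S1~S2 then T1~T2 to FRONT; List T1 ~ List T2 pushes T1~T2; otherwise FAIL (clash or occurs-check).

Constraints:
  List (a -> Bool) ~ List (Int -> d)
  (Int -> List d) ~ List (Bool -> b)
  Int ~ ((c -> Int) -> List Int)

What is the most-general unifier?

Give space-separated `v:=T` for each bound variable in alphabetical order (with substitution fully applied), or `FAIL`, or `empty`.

step 1: unify List (a -> Bool) ~ List (Int -> d)  [subst: {-} | 2 pending]
  -> decompose List: push (a -> Bool)~(Int -> d)
step 2: unify (a -> Bool) ~ (Int -> d)  [subst: {-} | 2 pending]
  -> decompose arrow: push a~Int, Bool~d
step 3: unify a ~ Int  [subst: {-} | 3 pending]
  bind a := Int
step 4: unify Bool ~ d  [subst: {a:=Int} | 2 pending]
  bind d := Bool
step 5: unify (Int -> List Bool) ~ List (Bool -> b)  [subst: {a:=Int, d:=Bool} | 1 pending]
  clash: (Int -> List Bool) vs List (Bool -> b)

Answer: FAIL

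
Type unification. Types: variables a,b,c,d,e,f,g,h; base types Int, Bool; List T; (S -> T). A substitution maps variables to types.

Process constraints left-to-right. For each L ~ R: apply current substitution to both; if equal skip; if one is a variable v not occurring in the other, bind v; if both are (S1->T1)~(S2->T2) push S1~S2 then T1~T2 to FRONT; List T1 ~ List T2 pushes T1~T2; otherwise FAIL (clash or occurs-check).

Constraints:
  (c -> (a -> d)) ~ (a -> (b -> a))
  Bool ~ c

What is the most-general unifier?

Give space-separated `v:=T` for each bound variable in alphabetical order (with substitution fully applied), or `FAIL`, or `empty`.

step 1: unify (c -> (a -> d)) ~ (a -> (b -> a))  [subst: {-} | 1 pending]
  -> decompose arrow: push c~a, (a -> d)~(b -> a)
step 2: unify c ~ a  [subst: {-} | 2 pending]
  bind c := a
step 3: unify (a -> d) ~ (b -> a)  [subst: {c:=a} | 1 pending]
  -> decompose arrow: push a~b, d~a
step 4: unify a ~ b  [subst: {c:=a} | 2 pending]
  bind a := b
step 5: unify d ~ b  [subst: {c:=a, a:=b} | 1 pending]
  bind d := b
step 6: unify Bool ~ b  [subst: {c:=a, a:=b, d:=b} | 0 pending]
  bind b := Bool

Answer: a:=Bool b:=Bool c:=Bool d:=Bool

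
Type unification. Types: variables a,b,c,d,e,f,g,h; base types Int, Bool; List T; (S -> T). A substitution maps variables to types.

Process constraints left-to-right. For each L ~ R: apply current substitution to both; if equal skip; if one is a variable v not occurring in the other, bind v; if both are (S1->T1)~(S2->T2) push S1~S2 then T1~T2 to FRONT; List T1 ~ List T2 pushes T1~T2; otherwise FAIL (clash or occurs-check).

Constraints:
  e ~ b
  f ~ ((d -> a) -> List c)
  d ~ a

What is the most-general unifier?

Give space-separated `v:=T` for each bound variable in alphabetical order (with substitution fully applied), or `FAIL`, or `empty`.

Answer: d:=a e:=b f:=((a -> a) -> List c)

Derivation:
step 1: unify e ~ b  [subst: {-} | 2 pending]
  bind e := b
step 2: unify f ~ ((d -> a) -> List c)  [subst: {e:=b} | 1 pending]
  bind f := ((d -> a) -> List c)
step 3: unify d ~ a  [subst: {e:=b, f:=((d -> a) -> List c)} | 0 pending]
  bind d := a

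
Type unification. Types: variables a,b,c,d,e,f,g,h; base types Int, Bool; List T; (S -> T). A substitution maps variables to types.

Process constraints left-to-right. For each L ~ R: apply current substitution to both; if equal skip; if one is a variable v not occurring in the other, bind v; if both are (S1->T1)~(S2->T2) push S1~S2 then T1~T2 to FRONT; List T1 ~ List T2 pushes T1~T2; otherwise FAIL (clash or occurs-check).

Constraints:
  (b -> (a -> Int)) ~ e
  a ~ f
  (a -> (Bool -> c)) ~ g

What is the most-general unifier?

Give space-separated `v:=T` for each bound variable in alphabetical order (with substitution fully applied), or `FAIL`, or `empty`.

step 1: unify (b -> (a -> Int)) ~ e  [subst: {-} | 2 pending]
  bind e := (b -> (a -> Int))
step 2: unify a ~ f  [subst: {e:=(b -> (a -> Int))} | 1 pending]
  bind a := f
step 3: unify (f -> (Bool -> c)) ~ g  [subst: {e:=(b -> (a -> Int)), a:=f} | 0 pending]
  bind g := (f -> (Bool -> c))

Answer: a:=f e:=(b -> (f -> Int)) g:=(f -> (Bool -> c))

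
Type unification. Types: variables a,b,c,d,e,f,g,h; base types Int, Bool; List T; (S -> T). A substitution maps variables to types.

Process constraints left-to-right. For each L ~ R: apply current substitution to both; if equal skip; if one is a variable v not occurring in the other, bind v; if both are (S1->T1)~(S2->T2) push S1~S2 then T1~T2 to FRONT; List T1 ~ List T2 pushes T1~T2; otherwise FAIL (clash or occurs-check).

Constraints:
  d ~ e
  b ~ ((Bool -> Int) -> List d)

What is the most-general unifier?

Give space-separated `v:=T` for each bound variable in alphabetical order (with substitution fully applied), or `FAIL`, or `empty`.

step 1: unify d ~ e  [subst: {-} | 1 pending]
  bind d := e
step 2: unify b ~ ((Bool -> Int) -> List e)  [subst: {d:=e} | 0 pending]
  bind b := ((Bool -> Int) -> List e)

Answer: b:=((Bool -> Int) -> List e) d:=e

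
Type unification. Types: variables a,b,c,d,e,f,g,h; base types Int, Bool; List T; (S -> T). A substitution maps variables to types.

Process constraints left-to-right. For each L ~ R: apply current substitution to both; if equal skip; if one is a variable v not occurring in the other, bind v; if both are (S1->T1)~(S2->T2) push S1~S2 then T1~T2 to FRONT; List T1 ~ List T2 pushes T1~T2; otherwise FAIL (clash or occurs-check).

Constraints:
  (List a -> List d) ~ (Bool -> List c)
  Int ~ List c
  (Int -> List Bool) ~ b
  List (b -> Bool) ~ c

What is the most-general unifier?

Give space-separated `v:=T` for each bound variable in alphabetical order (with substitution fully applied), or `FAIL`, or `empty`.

step 1: unify (List a -> List d) ~ (Bool -> List c)  [subst: {-} | 3 pending]
  -> decompose arrow: push List a~Bool, List d~List c
step 2: unify List a ~ Bool  [subst: {-} | 4 pending]
  clash: List a vs Bool

Answer: FAIL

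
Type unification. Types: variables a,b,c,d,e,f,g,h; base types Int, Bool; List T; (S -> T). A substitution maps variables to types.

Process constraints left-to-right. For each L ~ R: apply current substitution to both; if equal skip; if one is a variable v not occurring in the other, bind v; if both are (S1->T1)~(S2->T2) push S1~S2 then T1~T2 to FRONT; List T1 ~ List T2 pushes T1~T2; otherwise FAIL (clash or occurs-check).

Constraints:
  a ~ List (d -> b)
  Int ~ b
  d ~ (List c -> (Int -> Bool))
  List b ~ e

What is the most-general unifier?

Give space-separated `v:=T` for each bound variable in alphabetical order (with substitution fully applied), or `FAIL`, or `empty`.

step 1: unify a ~ List (d -> b)  [subst: {-} | 3 pending]
  bind a := List (d -> b)
step 2: unify Int ~ b  [subst: {a:=List (d -> b)} | 2 pending]
  bind b := Int
step 3: unify d ~ (List c -> (Int -> Bool))  [subst: {a:=List (d -> b), b:=Int} | 1 pending]
  bind d := (List c -> (Int -> Bool))
step 4: unify List Int ~ e  [subst: {a:=List (d -> b), b:=Int, d:=(List c -> (Int -> Bool))} | 0 pending]
  bind e := List Int

Answer: a:=List ((List c -> (Int -> Bool)) -> Int) b:=Int d:=(List c -> (Int -> Bool)) e:=List Int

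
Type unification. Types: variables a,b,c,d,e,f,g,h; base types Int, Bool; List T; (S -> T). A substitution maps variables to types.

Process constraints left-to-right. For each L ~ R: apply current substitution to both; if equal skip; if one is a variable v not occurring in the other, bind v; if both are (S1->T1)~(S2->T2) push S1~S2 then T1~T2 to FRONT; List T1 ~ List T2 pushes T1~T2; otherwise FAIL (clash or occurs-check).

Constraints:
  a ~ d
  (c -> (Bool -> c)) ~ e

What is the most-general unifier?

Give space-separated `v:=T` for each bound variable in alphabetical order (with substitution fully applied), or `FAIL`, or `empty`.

Answer: a:=d e:=(c -> (Bool -> c))

Derivation:
step 1: unify a ~ d  [subst: {-} | 1 pending]
  bind a := d
step 2: unify (c -> (Bool -> c)) ~ e  [subst: {a:=d} | 0 pending]
  bind e := (c -> (Bool -> c))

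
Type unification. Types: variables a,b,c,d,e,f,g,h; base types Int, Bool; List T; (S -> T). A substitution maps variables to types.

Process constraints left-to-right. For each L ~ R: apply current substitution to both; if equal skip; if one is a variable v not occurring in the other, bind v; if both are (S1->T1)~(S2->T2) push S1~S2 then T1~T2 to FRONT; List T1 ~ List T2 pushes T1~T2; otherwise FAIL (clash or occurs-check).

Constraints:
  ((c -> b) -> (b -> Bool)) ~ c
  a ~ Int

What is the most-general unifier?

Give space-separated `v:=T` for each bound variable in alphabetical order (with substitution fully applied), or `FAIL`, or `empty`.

step 1: unify ((c -> b) -> (b -> Bool)) ~ c  [subst: {-} | 1 pending]
  occurs-check fail

Answer: FAIL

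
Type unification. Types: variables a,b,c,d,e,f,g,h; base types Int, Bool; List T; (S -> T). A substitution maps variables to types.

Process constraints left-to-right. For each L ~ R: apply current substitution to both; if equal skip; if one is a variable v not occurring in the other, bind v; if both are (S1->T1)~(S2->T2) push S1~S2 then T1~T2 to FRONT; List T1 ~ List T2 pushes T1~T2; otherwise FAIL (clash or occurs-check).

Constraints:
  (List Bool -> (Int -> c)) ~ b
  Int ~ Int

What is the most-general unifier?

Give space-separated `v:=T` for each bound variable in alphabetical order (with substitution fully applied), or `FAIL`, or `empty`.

step 1: unify (List Bool -> (Int -> c)) ~ b  [subst: {-} | 1 pending]
  bind b := (List Bool -> (Int -> c))
step 2: unify Int ~ Int  [subst: {b:=(List Bool -> (Int -> c))} | 0 pending]
  -> identical, skip

Answer: b:=(List Bool -> (Int -> c))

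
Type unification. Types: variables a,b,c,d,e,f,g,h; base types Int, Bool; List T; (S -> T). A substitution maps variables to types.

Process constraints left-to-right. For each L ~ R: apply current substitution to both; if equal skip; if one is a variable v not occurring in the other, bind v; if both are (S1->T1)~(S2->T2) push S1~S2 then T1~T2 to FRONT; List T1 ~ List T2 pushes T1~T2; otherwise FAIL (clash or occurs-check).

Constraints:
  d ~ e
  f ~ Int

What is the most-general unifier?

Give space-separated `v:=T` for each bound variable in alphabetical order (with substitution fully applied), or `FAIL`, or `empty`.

step 1: unify d ~ e  [subst: {-} | 1 pending]
  bind d := e
step 2: unify f ~ Int  [subst: {d:=e} | 0 pending]
  bind f := Int

Answer: d:=e f:=Int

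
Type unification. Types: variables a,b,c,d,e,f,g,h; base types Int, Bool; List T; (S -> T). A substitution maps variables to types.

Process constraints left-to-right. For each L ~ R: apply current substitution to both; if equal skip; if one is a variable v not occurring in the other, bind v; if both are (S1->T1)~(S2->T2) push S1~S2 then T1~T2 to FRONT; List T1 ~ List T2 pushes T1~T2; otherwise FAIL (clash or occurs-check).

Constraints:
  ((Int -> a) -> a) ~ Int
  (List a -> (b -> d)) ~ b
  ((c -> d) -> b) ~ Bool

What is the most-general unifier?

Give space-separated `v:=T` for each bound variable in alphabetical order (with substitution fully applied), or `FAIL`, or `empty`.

step 1: unify ((Int -> a) -> a) ~ Int  [subst: {-} | 2 pending]
  clash: ((Int -> a) -> a) vs Int

Answer: FAIL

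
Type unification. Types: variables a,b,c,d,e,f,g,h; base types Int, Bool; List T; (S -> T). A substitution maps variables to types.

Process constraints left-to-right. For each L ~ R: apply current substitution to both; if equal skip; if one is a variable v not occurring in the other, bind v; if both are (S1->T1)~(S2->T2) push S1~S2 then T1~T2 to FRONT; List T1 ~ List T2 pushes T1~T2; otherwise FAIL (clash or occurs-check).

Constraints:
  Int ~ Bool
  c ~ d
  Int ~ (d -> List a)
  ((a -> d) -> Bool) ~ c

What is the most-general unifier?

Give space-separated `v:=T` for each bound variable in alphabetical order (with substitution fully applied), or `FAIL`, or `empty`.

Answer: FAIL

Derivation:
step 1: unify Int ~ Bool  [subst: {-} | 3 pending]
  clash: Int vs Bool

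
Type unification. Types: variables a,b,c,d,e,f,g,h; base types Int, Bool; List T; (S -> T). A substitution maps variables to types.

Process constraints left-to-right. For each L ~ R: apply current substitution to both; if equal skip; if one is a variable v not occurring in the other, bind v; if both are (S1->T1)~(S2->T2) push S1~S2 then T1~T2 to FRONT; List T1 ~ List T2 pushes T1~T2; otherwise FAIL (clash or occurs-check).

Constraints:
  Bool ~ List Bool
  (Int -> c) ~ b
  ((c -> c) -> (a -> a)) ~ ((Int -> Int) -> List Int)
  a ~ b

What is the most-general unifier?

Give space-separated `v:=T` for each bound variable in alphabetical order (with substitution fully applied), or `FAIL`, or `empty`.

step 1: unify Bool ~ List Bool  [subst: {-} | 3 pending]
  clash: Bool vs List Bool

Answer: FAIL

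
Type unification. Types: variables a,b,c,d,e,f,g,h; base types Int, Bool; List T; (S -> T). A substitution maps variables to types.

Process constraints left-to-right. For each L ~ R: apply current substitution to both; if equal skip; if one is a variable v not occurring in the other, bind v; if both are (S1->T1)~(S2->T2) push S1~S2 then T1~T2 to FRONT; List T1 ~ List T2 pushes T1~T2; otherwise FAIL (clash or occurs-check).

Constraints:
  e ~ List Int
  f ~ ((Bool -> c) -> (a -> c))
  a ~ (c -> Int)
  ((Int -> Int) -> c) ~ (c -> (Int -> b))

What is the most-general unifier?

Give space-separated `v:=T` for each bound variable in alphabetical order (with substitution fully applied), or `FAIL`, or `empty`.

Answer: a:=((Int -> Int) -> Int) b:=Int c:=(Int -> Int) e:=List Int f:=((Bool -> (Int -> Int)) -> (((Int -> Int) -> Int) -> (Int -> Int)))

Derivation:
step 1: unify e ~ List Int  [subst: {-} | 3 pending]
  bind e := List Int
step 2: unify f ~ ((Bool -> c) -> (a -> c))  [subst: {e:=List Int} | 2 pending]
  bind f := ((Bool -> c) -> (a -> c))
step 3: unify a ~ (c -> Int)  [subst: {e:=List Int, f:=((Bool -> c) -> (a -> c))} | 1 pending]
  bind a := (c -> Int)
step 4: unify ((Int -> Int) -> c) ~ (c -> (Int -> b))  [subst: {e:=List Int, f:=((Bool -> c) -> (a -> c)), a:=(c -> Int)} | 0 pending]
  -> decompose arrow: push (Int -> Int)~c, c~(Int -> b)
step 5: unify (Int -> Int) ~ c  [subst: {e:=List Int, f:=((Bool -> c) -> (a -> c)), a:=(c -> Int)} | 1 pending]
  bind c := (Int -> Int)
step 6: unify (Int -> Int) ~ (Int -> b)  [subst: {e:=List Int, f:=((Bool -> c) -> (a -> c)), a:=(c -> Int), c:=(Int -> Int)} | 0 pending]
  -> decompose arrow: push Int~Int, Int~b
step 7: unify Int ~ Int  [subst: {e:=List Int, f:=((Bool -> c) -> (a -> c)), a:=(c -> Int), c:=(Int -> Int)} | 1 pending]
  -> identical, skip
step 8: unify Int ~ b  [subst: {e:=List Int, f:=((Bool -> c) -> (a -> c)), a:=(c -> Int), c:=(Int -> Int)} | 0 pending]
  bind b := Int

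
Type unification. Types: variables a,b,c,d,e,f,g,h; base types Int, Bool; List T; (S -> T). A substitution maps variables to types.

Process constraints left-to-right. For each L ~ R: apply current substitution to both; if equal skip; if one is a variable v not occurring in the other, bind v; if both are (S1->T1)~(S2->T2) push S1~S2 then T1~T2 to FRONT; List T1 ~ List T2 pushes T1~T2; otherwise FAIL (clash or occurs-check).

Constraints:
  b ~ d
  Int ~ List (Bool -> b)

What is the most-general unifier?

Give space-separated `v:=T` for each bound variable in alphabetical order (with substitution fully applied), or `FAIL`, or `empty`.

step 1: unify b ~ d  [subst: {-} | 1 pending]
  bind b := d
step 2: unify Int ~ List (Bool -> d)  [subst: {b:=d} | 0 pending]
  clash: Int vs List (Bool -> d)

Answer: FAIL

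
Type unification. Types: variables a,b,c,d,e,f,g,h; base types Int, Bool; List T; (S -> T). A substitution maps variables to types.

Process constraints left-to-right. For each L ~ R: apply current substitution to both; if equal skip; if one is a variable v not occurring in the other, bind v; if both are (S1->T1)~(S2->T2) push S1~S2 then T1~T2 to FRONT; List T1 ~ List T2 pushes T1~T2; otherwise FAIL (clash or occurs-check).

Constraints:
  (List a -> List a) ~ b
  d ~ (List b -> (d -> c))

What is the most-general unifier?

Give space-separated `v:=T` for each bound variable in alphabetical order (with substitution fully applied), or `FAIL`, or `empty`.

Answer: FAIL

Derivation:
step 1: unify (List a -> List a) ~ b  [subst: {-} | 1 pending]
  bind b := (List a -> List a)
step 2: unify d ~ (List (List a -> List a) -> (d -> c))  [subst: {b:=(List a -> List a)} | 0 pending]
  occurs-check fail: d in (List (List a -> List a) -> (d -> c))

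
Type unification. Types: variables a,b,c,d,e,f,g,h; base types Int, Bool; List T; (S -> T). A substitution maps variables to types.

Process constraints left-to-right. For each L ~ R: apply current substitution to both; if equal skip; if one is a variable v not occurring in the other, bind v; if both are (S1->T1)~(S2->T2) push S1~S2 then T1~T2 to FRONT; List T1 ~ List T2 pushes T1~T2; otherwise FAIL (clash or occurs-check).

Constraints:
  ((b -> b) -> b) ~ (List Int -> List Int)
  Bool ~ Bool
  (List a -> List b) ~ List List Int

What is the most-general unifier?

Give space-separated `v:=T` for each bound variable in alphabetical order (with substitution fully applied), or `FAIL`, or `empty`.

step 1: unify ((b -> b) -> b) ~ (List Int -> List Int)  [subst: {-} | 2 pending]
  -> decompose arrow: push (b -> b)~List Int, b~List Int
step 2: unify (b -> b) ~ List Int  [subst: {-} | 3 pending]
  clash: (b -> b) vs List Int

Answer: FAIL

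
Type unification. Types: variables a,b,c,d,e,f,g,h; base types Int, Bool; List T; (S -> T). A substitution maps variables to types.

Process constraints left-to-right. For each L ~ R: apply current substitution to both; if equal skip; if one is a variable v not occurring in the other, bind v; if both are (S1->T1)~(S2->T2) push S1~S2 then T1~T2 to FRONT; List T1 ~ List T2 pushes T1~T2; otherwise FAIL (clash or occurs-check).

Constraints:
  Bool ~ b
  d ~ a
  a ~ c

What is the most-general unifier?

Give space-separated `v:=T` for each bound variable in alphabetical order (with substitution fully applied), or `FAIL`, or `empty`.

step 1: unify Bool ~ b  [subst: {-} | 2 pending]
  bind b := Bool
step 2: unify d ~ a  [subst: {b:=Bool} | 1 pending]
  bind d := a
step 3: unify a ~ c  [subst: {b:=Bool, d:=a} | 0 pending]
  bind a := c

Answer: a:=c b:=Bool d:=c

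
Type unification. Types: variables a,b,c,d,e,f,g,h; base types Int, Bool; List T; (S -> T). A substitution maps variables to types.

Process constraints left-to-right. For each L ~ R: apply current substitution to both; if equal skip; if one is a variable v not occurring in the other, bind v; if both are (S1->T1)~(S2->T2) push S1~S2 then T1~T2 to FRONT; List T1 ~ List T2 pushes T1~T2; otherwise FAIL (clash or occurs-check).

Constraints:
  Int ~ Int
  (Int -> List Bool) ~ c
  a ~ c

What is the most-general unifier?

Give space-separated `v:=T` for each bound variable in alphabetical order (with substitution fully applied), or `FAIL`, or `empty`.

Answer: a:=(Int -> List Bool) c:=(Int -> List Bool)

Derivation:
step 1: unify Int ~ Int  [subst: {-} | 2 pending]
  -> identical, skip
step 2: unify (Int -> List Bool) ~ c  [subst: {-} | 1 pending]
  bind c := (Int -> List Bool)
step 3: unify a ~ (Int -> List Bool)  [subst: {c:=(Int -> List Bool)} | 0 pending]
  bind a := (Int -> List Bool)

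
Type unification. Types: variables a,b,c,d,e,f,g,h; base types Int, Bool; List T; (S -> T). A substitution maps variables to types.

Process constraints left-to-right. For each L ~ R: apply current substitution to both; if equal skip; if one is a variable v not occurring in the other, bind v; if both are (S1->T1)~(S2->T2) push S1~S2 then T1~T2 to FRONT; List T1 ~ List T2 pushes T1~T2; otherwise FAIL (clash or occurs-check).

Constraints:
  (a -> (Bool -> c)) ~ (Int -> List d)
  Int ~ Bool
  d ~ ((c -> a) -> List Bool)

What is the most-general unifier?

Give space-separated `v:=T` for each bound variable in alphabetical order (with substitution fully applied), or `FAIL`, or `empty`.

step 1: unify (a -> (Bool -> c)) ~ (Int -> List d)  [subst: {-} | 2 pending]
  -> decompose arrow: push a~Int, (Bool -> c)~List d
step 2: unify a ~ Int  [subst: {-} | 3 pending]
  bind a := Int
step 3: unify (Bool -> c) ~ List d  [subst: {a:=Int} | 2 pending]
  clash: (Bool -> c) vs List d

Answer: FAIL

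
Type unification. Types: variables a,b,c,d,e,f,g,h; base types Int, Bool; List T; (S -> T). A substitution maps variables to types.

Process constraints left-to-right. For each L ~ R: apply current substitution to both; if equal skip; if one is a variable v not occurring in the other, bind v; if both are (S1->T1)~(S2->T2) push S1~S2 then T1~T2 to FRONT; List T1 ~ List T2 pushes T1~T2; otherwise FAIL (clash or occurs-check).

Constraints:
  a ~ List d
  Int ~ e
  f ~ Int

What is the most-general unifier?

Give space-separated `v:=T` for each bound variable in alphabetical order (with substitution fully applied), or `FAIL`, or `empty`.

Answer: a:=List d e:=Int f:=Int

Derivation:
step 1: unify a ~ List d  [subst: {-} | 2 pending]
  bind a := List d
step 2: unify Int ~ e  [subst: {a:=List d} | 1 pending]
  bind e := Int
step 3: unify f ~ Int  [subst: {a:=List d, e:=Int} | 0 pending]
  bind f := Int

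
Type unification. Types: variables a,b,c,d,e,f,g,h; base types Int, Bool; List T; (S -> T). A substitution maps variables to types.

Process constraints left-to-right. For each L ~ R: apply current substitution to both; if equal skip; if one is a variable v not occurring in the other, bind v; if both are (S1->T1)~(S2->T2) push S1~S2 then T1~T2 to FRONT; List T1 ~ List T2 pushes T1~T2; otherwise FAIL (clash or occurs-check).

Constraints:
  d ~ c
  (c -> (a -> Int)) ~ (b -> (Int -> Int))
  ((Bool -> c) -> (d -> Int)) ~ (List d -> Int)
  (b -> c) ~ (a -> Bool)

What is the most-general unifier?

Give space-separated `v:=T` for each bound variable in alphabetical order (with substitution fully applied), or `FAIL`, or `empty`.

Answer: FAIL

Derivation:
step 1: unify d ~ c  [subst: {-} | 3 pending]
  bind d := c
step 2: unify (c -> (a -> Int)) ~ (b -> (Int -> Int))  [subst: {d:=c} | 2 pending]
  -> decompose arrow: push c~b, (a -> Int)~(Int -> Int)
step 3: unify c ~ b  [subst: {d:=c} | 3 pending]
  bind c := b
step 4: unify (a -> Int) ~ (Int -> Int)  [subst: {d:=c, c:=b} | 2 pending]
  -> decompose arrow: push a~Int, Int~Int
step 5: unify a ~ Int  [subst: {d:=c, c:=b} | 3 pending]
  bind a := Int
step 6: unify Int ~ Int  [subst: {d:=c, c:=b, a:=Int} | 2 pending]
  -> identical, skip
step 7: unify ((Bool -> b) -> (b -> Int)) ~ (List b -> Int)  [subst: {d:=c, c:=b, a:=Int} | 1 pending]
  -> decompose arrow: push (Bool -> b)~List b, (b -> Int)~Int
step 8: unify (Bool -> b) ~ List b  [subst: {d:=c, c:=b, a:=Int} | 2 pending]
  clash: (Bool -> b) vs List b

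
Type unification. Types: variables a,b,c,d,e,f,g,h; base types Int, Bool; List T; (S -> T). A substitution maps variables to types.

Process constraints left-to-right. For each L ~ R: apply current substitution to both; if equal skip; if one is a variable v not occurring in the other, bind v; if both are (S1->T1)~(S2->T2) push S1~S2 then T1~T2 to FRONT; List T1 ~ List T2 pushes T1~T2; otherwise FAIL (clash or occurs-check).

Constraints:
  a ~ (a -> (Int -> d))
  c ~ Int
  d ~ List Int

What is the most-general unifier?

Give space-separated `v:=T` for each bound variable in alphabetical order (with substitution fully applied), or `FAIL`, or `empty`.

Answer: FAIL

Derivation:
step 1: unify a ~ (a -> (Int -> d))  [subst: {-} | 2 pending]
  occurs-check fail: a in (a -> (Int -> d))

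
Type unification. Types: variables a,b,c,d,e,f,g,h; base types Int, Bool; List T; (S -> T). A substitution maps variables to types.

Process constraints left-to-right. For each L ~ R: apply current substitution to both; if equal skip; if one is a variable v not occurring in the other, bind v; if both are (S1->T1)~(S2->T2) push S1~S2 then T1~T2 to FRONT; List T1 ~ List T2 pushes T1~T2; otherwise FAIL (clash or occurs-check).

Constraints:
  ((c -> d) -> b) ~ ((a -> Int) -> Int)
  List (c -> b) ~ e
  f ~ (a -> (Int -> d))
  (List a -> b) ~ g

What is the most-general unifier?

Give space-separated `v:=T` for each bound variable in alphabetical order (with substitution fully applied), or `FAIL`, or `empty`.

step 1: unify ((c -> d) -> b) ~ ((a -> Int) -> Int)  [subst: {-} | 3 pending]
  -> decompose arrow: push (c -> d)~(a -> Int), b~Int
step 2: unify (c -> d) ~ (a -> Int)  [subst: {-} | 4 pending]
  -> decompose arrow: push c~a, d~Int
step 3: unify c ~ a  [subst: {-} | 5 pending]
  bind c := a
step 4: unify d ~ Int  [subst: {c:=a} | 4 pending]
  bind d := Int
step 5: unify b ~ Int  [subst: {c:=a, d:=Int} | 3 pending]
  bind b := Int
step 6: unify List (a -> Int) ~ e  [subst: {c:=a, d:=Int, b:=Int} | 2 pending]
  bind e := List (a -> Int)
step 7: unify f ~ (a -> (Int -> Int))  [subst: {c:=a, d:=Int, b:=Int, e:=List (a -> Int)} | 1 pending]
  bind f := (a -> (Int -> Int))
step 8: unify (List a -> Int) ~ g  [subst: {c:=a, d:=Int, b:=Int, e:=List (a -> Int), f:=(a -> (Int -> Int))} | 0 pending]
  bind g := (List a -> Int)

Answer: b:=Int c:=a d:=Int e:=List (a -> Int) f:=(a -> (Int -> Int)) g:=(List a -> Int)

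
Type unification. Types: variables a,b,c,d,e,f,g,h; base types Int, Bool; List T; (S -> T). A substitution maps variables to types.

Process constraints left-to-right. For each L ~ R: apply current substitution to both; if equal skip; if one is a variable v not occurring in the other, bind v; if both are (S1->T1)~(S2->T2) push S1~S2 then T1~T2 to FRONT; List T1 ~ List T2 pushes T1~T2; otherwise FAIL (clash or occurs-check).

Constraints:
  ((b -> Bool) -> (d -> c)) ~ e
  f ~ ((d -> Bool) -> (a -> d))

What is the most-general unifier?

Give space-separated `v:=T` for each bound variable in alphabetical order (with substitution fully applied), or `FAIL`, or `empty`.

step 1: unify ((b -> Bool) -> (d -> c)) ~ e  [subst: {-} | 1 pending]
  bind e := ((b -> Bool) -> (d -> c))
step 2: unify f ~ ((d -> Bool) -> (a -> d))  [subst: {e:=((b -> Bool) -> (d -> c))} | 0 pending]
  bind f := ((d -> Bool) -> (a -> d))

Answer: e:=((b -> Bool) -> (d -> c)) f:=((d -> Bool) -> (a -> d))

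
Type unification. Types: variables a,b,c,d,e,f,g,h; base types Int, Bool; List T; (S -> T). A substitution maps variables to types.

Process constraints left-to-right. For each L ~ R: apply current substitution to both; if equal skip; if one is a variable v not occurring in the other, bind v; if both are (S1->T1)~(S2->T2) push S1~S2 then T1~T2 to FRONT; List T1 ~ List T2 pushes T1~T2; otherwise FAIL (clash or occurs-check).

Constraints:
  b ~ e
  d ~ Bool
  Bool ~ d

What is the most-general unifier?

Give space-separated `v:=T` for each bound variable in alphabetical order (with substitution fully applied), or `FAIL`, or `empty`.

step 1: unify b ~ e  [subst: {-} | 2 pending]
  bind b := e
step 2: unify d ~ Bool  [subst: {b:=e} | 1 pending]
  bind d := Bool
step 3: unify Bool ~ Bool  [subst: {b:=e, d:=Bool} | 0 pending]
  -> identical, skip

Answer: b:=e d:=Bool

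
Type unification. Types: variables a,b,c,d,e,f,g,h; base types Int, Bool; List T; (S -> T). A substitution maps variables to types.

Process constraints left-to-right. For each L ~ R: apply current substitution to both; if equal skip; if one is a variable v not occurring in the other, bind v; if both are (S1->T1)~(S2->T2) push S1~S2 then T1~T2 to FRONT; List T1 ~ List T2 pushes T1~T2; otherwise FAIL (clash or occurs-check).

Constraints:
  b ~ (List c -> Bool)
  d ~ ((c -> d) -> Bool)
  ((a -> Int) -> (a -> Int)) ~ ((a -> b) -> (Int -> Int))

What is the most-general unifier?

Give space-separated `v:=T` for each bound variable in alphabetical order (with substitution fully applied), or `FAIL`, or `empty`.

Answer: FAIL

Derivation:
step 1: unify b ~ (List c -> Bool)  [subst: {-} | 2 pending]
  bind b := (List c -> Bool)
step 2: unify d ~ ((c -> d) -> Bool)  [subst: {b:=(List c -> Bool)} | 1 pending]
  occurs-check fail: d in ((c -> d) -> Bool)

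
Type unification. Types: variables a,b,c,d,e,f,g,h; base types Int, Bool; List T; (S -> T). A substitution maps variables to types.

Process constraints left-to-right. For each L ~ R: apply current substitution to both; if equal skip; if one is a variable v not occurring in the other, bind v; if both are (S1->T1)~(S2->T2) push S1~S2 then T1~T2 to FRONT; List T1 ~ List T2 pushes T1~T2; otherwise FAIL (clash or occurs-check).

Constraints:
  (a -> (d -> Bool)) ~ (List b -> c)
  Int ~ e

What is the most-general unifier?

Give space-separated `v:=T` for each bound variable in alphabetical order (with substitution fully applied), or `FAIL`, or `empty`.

step 1: unify (a -> (d -> Bool)) ~ (List b -> c)  [subst: {-} | 1 pending]
  -> decompose arrow: push a~List b, (d -> Bool)~c
step 2: unify a ~ List b  [subst: {-} | 2 pending]
  bind a := List b
step 3: unify (d -> Bool) ~ c  [subst: {a:=List b} | 1 pending]
  bind c := (d -> Bool)
step 4: unify Int ~ e  [subst: {a:=List b, c:=(d -> Bool)} | 0 pending]
  bind e := Int

Answer: a:=List b c:=(d -> Bool) e:=Int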